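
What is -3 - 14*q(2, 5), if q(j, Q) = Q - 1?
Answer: -59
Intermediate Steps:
q(j, Q) = -1 + Q
-3 - 14*q(2, 5) = -3 - 14*(-1 + 5) = -3 - 14*4 = -3 - 56 = -59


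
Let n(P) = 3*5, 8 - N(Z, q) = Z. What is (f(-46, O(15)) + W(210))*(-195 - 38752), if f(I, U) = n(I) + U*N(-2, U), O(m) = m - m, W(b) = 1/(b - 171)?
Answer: -22822942/39 ≈ -5.8520e+5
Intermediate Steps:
N(Z, q) = 8 - Z
W(b) = 1/(-171 + b)
O(m) = 0
n(P) = 15
f(I, U) = 15 + 10*U (f(I, U) = 15 + U*(8 - 1*(-2)) = 15 + U*(8 + 2) = 15 + U*10 = 15 + 10*U)
(f(-46, O(15)) + W(210))*(-195 - 38752) = ((15 + 10*0) + 1/(-171 + 210))*(-195 - 38752) = ((15 + 0) + 1/39)*(-38947) = (15 + 1/39)*(-38947) = (586/39)*(-38947) = -22822942/39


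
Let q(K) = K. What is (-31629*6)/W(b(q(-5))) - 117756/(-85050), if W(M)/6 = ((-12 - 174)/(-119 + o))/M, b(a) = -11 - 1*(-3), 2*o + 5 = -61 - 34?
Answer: 33675599102/146475 ≈ 2.2991e+5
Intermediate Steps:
o = -50 (o = -5/2 + (-61 - 34)/2 = -5/2 + (1/2)*(-95) = -5/2 - 95/2 = -50)
b(a) = -8 (b(a) = -11 + 3 = -8)
W(M) = 1116/(169*M) (W(M) = 6*(((-12 - 174)/(-119 - 50))/M) = 6*((-186/(-169))/M) = 6*((-186*(-1/169))/M) = 6*(186/(169*M)) = 1116/(169*M))
(-31629*6)/W(b(q(-5))) - 117756/(-85050) = (-31629*6)/(((1116/169)/(-8))) - 117756/(-85050) = -189774/((1116/169)*(-1/8)) - 117756*(-1/85050) = -189774/(-279/338) + 6542/4725 = -189774*(-338/279) + 6542/4725 = 7127068/31 + 6542/4725 = 33675599102/146475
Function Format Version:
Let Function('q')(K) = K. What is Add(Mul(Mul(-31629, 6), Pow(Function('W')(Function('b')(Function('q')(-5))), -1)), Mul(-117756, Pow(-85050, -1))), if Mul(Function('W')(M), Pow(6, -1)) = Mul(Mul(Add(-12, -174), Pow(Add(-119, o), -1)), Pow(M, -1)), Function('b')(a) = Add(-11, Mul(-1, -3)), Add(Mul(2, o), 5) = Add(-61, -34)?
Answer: Rational(33675599102, 146475) ≈ 2.2991e+5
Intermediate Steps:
o = -50 (o = Add(Rational(-5, 2), Mul(Rational(1, 2), Add(-61, -34))) = Add(Rational(-5, 2), Mul(Rational(1, 2), -95)) = Add(Rational(-5, 2), Rational(-95, 2)) = -50)
Function('b')(a) = -8 (Function('b')(a) = Add(-11, 3) = -8)
Function('W')(M) = Mul(Rational(1116, 169), Pow(M, -1)) (Function('W')(M) = Mul(6, Mul(Mul(Add(-12, -174), Pow(Add(-119, -50), -1)), Pow(M, -1))) = Mul(6, Mul(Mul(-186, Pow(-169, -1)), Pow(M, -1))) = Mul(6, Mul(Mul(-186, Rational(-1, 169)), Pow(M, -1))) = Mul(6, Mul(Rational(186, 169), Pow(M, -1))) = Mul(Rational(1116, 169), Pow(M, -1)))
Add(Mul(Mul(-31629, 6), Pow(Function('W')(Function('b')(Function('q')(-5))), -1)), Mul(-117756, Pow(-85050, -1))) = Add(Mul(Mul(-31629, 6), Pow(Mul(Rational(1116, 169), Pow(-8, -1)), -1)), Mul(-117756, Pow(-85050, -1))) = Add(Mul(-189774, Pow(Mul(Rational(1116, 169), Rational(-1, 8)), -1)), Mul(-117756, Rational(-1, 85050))) = Add(Mul(-189774, Pow(Rational(-279, 338), -1)), Rational(6542, 4725)) = Add(Mul(-189774, Rational(-338, 279)), Rational(6542, 4725)) = Add(Rational(7127068, 31), Rational(6542, 4725)) = Rational(33675599102, 146475)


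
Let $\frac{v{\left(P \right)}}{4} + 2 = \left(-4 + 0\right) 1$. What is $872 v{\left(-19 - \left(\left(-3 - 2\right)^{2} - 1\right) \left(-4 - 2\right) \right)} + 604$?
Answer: $-20324$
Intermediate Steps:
$v{\left(P \right)} = -24$ ($v{\left(P \right)} = -8 + 4 \left(-4 + 0\right) 1 = -8 + 4 \left(\left(-4\right) 1\right) = -8 + 4 \left(-4\right) = -8 - 16 = -24$)
$872 v{\left(-19 - \left(\left(-3 - 2\right)^{2} - 1\right) \left(-4 - 2\right) \right)} + 604 = 872 \left(-24\right) + 604 = -20928 + 604 = -20324$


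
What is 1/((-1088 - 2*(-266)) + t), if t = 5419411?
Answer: 1/5418855 ≈ 1.8454e-7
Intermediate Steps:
1/((-1088 - 2*(-266)) + t) = 1/((-1088 - 2*(-266)) + 5419411) = 1/((-1088 + 532) + 5419411) = 1/(-556 + 5419411) = 1/5418855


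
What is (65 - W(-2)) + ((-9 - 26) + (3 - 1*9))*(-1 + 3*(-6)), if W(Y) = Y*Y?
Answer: 840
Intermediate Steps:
W(Y) = Y²
(65 - W(-2)) + ((-9 - 26) + (3 - 1*9))*(-1 + 3*(-6)) = (65 - 1*(-2)²) + ((-9 - 26) + (3 - 1*9))*(-1 + 3*(-6)) = (65 - 1*4) + (-35 + (3 - 9))*(-1 - 18) = (65 - 4) + (-35 - 6)*(-19) = 61 - 41*(-19) = 61 + 779 = 840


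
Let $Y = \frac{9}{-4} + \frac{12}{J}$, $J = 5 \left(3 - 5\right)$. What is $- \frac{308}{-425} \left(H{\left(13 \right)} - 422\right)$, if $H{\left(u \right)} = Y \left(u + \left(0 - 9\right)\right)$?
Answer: $- \frac{671132}{2125} \approx -315.83$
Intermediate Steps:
$J = -10$ ($J = 5 \left(-2\right) = -10$)
$Y = - \frac{69}{20}$ ($Y = \frac{9}{-4} + \frac{12}{-10} = 9 \left(- \frac{1}{4}\right) + 12 \left(- \frac{1}{10}\right) = - \frac{9}{4} - \frac{6}{5} = - \frac{69}{20} \approx -3.45$)
$H{\left(u \right)} = \frac{621}{20} - \frac{69 u}{20}$ ($H{\left(u \right)} = - \frac{69 \left(u + \left(0 - 9\right)\right)}{20} = - \frac{69 \left(u - 9\right)}{20} = - \frac{69 \left(-9 + u\right)}{20} = \frac{621}{20} - \frac{69 u}{20}$)
$- \frac{308}{-425} \left(H{\left(13 \right)} - 422\right) = - \frac{308}{-425} \left(\left(\frac{621}{20} - \frac{897}{20}\right) - 422\right) = \left(-308\right) \left(- \frac{1}{425}\right) \left(\left(\frac{621}{20} - \frac{897}{20}\right) - 422\right) = \frac{308 \left(- \frac{69}{5} - 422\right)}{425} = \frac{308}{425} \left(- \frac{2179}{5}\right) = - \frac{671132}{2125}$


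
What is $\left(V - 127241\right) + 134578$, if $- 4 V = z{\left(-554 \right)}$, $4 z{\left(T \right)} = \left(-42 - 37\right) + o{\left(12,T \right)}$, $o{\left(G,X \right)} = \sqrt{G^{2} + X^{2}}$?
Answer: $\frac{117471}{16} - \frac{\sqrt{76765}}{8} \approx 7307.3$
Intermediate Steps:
$z{\left(T \right)} = - \frac{79}{4} + \frac{\sqrt{144 + T^{2}}}{4}$ ($z{\left(T \right)} = \frac{\left(-42 - 37\right) + \sqrt{12^{2} + T^{2}}}{4} = \frac{-79 + \sqrt{144 + T^{2}}}{4} = - \frac{79}{4} + \frac{\sqrt{144 + T^{2}}}{4}$)
$V = \frac{79}{16} - \frac{\sqrt{76765}}{8}$ ($V = - \frac{- \frac{79}{4} + \frac{\sqrt{144 + \left(-554\right)^{2}}}{4}}{4} = - \frac{- \frac{79}{4} + \frac{\sqrt{144 + 306916}}{4}}{4} = - \frac{- \frac{79}{4} + \frac{\sqrt{307060}}{4}}{4} = - \frac{- \frac{79}{4} + \frac{2 \sqrt{76765}}{4}}{4} = - \frac{- \frac{79}{4} + \frac{\sqrt{76765}}{2}}{4} = \frac{79}{16} - \frac{\sqrt{76765}}{8} \approx -29.696$)
$\left(V - 127241\right) + 134578 = \left(\left(\frac{79}{16} - \frac{\sqrt{76765}}{8}\right) - 127241\right) + 134578 = \left(- \frac{2035777}{16} - \frac{\sqrt{76765}}{8}\right) + 134578 = \frac{117471}{16} - \frac{\sqrt{76765}}{8}$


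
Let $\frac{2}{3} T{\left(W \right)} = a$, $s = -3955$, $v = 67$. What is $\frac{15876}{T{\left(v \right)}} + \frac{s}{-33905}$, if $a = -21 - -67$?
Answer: $\frac{35903245}{155963} \approx 230.2$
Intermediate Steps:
$a = 46$ ($a = -21 + 67 = 46$)
$T{\left(W \right)} = 69$ ($T{\left(W \right)} = \frac{3}{2} \cdot 46 = 69$)
$\frac{15876}{T{\left(v \right)}} + \frac{s}{-33905} = \frac{15876}{69} - \frac{3955}{-33905} = 15876 \cdot \frac{1}{69} - - \frac{791}{6781} = \frac{5292}{23} + \frac{791}{6781} = \frac{35903245}{155963}$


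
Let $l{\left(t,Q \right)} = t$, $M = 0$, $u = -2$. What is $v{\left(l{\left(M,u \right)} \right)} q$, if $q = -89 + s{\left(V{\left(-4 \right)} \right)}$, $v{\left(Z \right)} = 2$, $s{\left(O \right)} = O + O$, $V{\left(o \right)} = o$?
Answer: $-194$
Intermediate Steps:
$s{\left(O \right)} = 2 O$
$q = -97$ ($q = -89 + 2 \left(-4\right) = -89 - 8 = -97$)
$v{\left(l{\left(M,u \right)} \right)} q = 2 \left(-97\right) = -194$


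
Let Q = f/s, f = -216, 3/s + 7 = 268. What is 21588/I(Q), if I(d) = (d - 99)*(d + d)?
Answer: 1799/59166612 ≈ 3.0406e-5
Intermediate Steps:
s = 1/87 (s = 3/(-7 + 268) = 3/261 = 3*(1/261) = 1/87 ≈ 0.011494)
Q = -18792 (Q = -216/1/87 = -216*87 = -18792)
I(d) = 2*d*(-99 + d) (I(d) = (-99 + d)*(2*d) = 2*d*(-99 + d))
21588/I(Q) = 21588/((2*(-18792)*(-99 - 18792))) = 21588/((2*(-18792)*(-18891))) = 21588/709999344 = 21588*(1/709999344) = 1799/59166612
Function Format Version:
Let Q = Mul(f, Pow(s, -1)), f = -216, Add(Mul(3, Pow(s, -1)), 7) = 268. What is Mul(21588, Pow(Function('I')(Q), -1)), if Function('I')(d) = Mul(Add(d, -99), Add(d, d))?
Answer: Rational(1799, 59166612) ≈ 3.0406e-5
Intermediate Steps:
s = Rational(1, 87) (s = Mul(3, Pow(Add(-7, 268), -1)) = Mul(3, Pow(261, -1)) = Mul(3, Rational(1, 261)) = Rational(1, 87) ≈ 0.011494)
Q = -18792 (Q = Mul(-216, Pow(Rational(1, 87), -1)) = Mul(-216, 87) = -18792)
Function('I')(d) = Mul(2, d, Add(-99, d)) (Function('I')(d) = Mul(Add(-99, d), Mul(2, d)) = Mul(2, d, Add(-99, d)))
Mul(21588, Pow(Function('I')(Q), -1)) = Mul(21588, Pow(Mul(2, -18792, Add(-99, -18792)), -1)) = Mul(21588, Pow(Mul(2, -18792, -18891), -1)) = Mul(21588, Pow(709999344, -1)) = Mul(21588, Rational(1, 709999344)) = Rational(1799, 59166612)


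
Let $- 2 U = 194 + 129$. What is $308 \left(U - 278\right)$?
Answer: $-135366$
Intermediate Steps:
$U = - \frac{323}{2}$ ($U = - \frac{194 + 129}{2} = \left(- \frac{1}{2}\right) 323 = - \frac{323}{2} \approx -161.5$)
$308 \left(U - 278\right) = 308 \left(- \frac{323}{2} - 278\right) = 308 \left(- \frac{879}{2}\right) = -135366$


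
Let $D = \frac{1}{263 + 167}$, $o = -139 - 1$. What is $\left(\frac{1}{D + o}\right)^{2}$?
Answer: $\frac{184900}{3623919601} \approx 5.1022 \cdot 10^{-5}$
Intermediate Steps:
$o = -140$ ($o = -139 - 1 = -140$)
$D = \frac{1}{430} \approx 0.0023256$
$\left(\frac{1}{D + o}\right)^{2} = \left(\frac{1}{\frac{1}{430} - 140}\right)^{2} = \left(\frac{1}{- \frac{60199}{430}}\right)^{2} = \left(- \frac{430}{60199}\right)^{2} = \frac{184900}{3623919601}$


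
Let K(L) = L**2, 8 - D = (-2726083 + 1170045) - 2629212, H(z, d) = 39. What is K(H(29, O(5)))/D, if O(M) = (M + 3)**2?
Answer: 507/1395086 ≈ 0.00036342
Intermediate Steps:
O(M) = (3 + M)**2
D = 4185258 (D = 8 - ((-2726083 + 1170045) - 2629212) = 8 - (-1556038 - 2629212) = 8 - 1*(-4185250) = 8 + 4185250 = 4185258)
K(H(29, O(5)))/D = 39**2/4185258 = 1521*(1/4185258) = 507/1395086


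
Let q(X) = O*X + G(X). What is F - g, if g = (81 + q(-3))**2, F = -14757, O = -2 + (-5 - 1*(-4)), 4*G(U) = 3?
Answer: -367881/16 ≈ -22993.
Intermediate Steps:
G(U) = 3/4 (G(U) = (1/4)*3 = 3/4)
O = -3 (O = -2 + (-5 + 4) = -2 - 1 = -3)
q(X) = 3/4 - 3*X (q(X) = -3*X + 3/4 = 3/4 - 3*X)
g = 131769/16 (g = (81 + (3/4 - 3*(-3)))**2 = (81 + (3/4 + 9))**2 = (81 + 39/4)**2 = (363/4)**2 = 131769/16 ≈ 8235.6)
F - g = -14757 - 1*131769/16 = -14757 - 131769/16 = -367881/16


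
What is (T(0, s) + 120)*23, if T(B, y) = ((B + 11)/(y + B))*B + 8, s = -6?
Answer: 2944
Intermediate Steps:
T(B, y) = 8 + B*(11 + B)/(B + y) (T(B, y) = ((11 + B)/(B + y))*B + 8 = B*(11 + B)/(B + y) + 8 = 8 + B*(11 + B)/(B + y))
(T(0, s) + 120)*23 = ((0**2 + 8*(-6) + 19*0)/(0 - 6) + 120)*23 = ((0 - 48 + 0)/(-6) + 120)*23 = (-1/6*(-48) + 120)*23 = (8 + 120)*23 = 128*23 = 2944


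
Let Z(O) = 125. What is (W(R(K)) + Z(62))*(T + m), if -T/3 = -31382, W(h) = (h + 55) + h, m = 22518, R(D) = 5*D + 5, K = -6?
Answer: 15166320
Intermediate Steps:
R(D) = 5 + 5*D
W(h) = 55 + 2*h (W(h) = (55 + h) + h = 55 + 2*h)
T = 94146 (T = -3*(-31382) = 94146)
(W(R(K)) + Z(62))*(T + m) = ((55 + 2*(5 + 5*(-6))) + 125)*(94146 + 22518) = ((55 + 2*(5 - 30)) + 125)*116664 = ((55 + 2*(-25)) + 125)*116664 = ((55 - 50) + 125)*116664 = (5 + 125)*116664 = 130*116664 = 15166320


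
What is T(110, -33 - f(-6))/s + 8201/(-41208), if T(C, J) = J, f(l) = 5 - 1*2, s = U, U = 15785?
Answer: -130936273/650468280 ≈ -0.20130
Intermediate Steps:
s = 15785
f(l) = 3 (f(l) = 5 - 2 = 3)
T(110, -33 - f(-6))/s + 8201/(-41208) = (-33 - 1*3)/15785 + 8201/(-41208) = (-33 - 3)*(1/15785) + 8201*(-1/41208) = -36*1/15785 - 8201/41208 = -36/15785 - 8201/41208 = -130936273/650468280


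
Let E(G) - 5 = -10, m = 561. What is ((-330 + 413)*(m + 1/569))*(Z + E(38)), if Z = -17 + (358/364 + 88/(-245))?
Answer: -360756107209/362453 ≈ -9.9532e+5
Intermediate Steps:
E(G) = -5 (E(G) = 5 - 10 = -5)
Z = -104313/6370 (Z = -17 + (358*(1/364) + 88*(-1/245)) = -17 + (179/182 - 88/245) = -17 + 3977/6370 = -104313/6370 ≈ -16.376)
((-330 + 413)*(m + 1/569))*(Z + E(38)) = ((-330 + 413)*(561 + 1/569))*(-104313/6370 - 5) = (83*(561 + 1/569))*(-136163/6370) = (83*(319210/569))*(-136163/6370) = (26494430/569)*(-136163/6370) = -360756107209/362453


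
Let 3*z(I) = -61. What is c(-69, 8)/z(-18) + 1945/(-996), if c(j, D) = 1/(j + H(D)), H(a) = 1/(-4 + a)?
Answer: -32615423/16707900 ≈ -1.9521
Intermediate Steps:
z(I) = -61/3 (z(I) = (⅓)*(-61) = -61/3)
c(j, D) = 1/(j + 1/(-4 + D))
c(-69, 8)/z(-18) + 1945/(-996) = ((-4 + 8)/(1 - 69*(-4 + 8)))/(-61/3) + 1945/(-996) = (4/(1 - 69*4))*(-3/61) + 1945*(-1/996) = (4/(1 - 276))*(-3/61) - 1945/996 = (4/(-275))*(-3/61) - 1945/996 = -1/275*4*(-3/61) - 1945/996 = -4/275*(-3/61) - 1945/996 = 12/16775 - 1945/996 = -32615423/16707900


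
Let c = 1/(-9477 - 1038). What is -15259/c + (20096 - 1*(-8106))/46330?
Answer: 3716786852626/23165 ≈ 1.6045e+8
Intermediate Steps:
c = -1/10515 (c = 1/(-10515) = -1/10515 ≈ -9.5102e-5)
-15259/c + (20096 - 1*(-8106))/46330 = -15259/(-1/10515) + (20096 - 1*(-8106))/46330 = -15259*(-10515) + (20096 + 8106)*(1/46330) = 160448385 + 28202*(1/46330) = 160448385 + 14101/23165 = 3716786852626/23165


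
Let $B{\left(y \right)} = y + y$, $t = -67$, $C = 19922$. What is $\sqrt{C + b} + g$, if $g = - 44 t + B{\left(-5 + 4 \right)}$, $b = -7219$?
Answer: $2946 + \sqrt{12703} \approx 3058.7$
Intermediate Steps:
$B{\left(y \right)} = 2 y$
$g = 2946$ ($g = \left(-44\right) \left(-67\right) + 2 \left(-5 + 4\right) = 2948 + 2 \left(-1\right) = 2948 - 2 = 2946$)
$\sqrt{C + b} + g = \sqrt{19922 - 7219} + 2946 = \sqrt{12703} + 2946 = 2946 + \sqrt{12703}$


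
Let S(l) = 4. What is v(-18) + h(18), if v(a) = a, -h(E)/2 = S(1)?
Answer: -26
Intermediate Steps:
h(E) = -8 (h(E) = -2*4 = -8)
v(-18) + h(18) = -18 - 8 = -26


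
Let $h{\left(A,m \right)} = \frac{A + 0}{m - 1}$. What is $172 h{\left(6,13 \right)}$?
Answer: $86$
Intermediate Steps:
$h{\left(A,m \right)} = \frac{A}{-1 + m}$
$172 h{\left(6,13 \right)} = 172 \frac{6}{-1 + 13} = 172 \cdot \frac{6}{12} = 172 \cdot 6 \cdot \frac{1}{12} = 172 \cdot \frac{1}{2} = 86$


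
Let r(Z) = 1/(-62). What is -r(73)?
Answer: 1/62 ≈ 0.016129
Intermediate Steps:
r(Z) = -1/62
-r(73) = -1*(-1/62) = 1/62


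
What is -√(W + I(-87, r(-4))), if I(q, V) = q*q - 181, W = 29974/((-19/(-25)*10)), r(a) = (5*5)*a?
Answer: -3*√454537/19 ≈ -106.45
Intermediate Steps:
r(a) = 25*a
W = 74935/19 (W = 29974/((-19*(-1/25)*10)) = 29974/(((19/25)*10)) = 29974/(38/5) = 29974*(5/38) = 74935/19 ≈ 3943.9)
I(q, V) = -181 + q² (I(q, V) = q² - 181 = -181 + q²)
-√(W + I(-87, r(-4))) = -√(74935/19 + (-181 + (-87)²)) = -√(74935/19 + (-181 + 7569)) = -√(74935/19 + 7388) = -√(215307/19) = -3*√454537/19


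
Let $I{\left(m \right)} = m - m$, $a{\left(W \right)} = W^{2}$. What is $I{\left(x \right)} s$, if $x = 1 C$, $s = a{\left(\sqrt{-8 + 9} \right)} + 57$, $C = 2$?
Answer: $0$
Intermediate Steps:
$s = 58$ ($s = \left(\sqrt{-8 + 9}\right)^{2} + 57 = \left(\sqrt{1}\right)^{2} + 57 = 1^{2} + 57 = 1 + 57 = 58$)
$x = 2$ ($x = 1 \cdot 2 = 2$)
$I{\left(m \right)} = 0$
$I{\left(x \right)} s = 0 \cdot 58 = 0$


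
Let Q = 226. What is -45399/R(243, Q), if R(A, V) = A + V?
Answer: -45399/469 ≈ -96.800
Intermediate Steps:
-45399/R(243, Q) = -45399/(243 + 226) = -45399/469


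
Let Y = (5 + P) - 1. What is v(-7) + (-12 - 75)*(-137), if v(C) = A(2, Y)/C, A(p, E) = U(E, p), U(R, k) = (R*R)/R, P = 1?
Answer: 83428/7 ≈ 11918.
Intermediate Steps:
U(R, k) = R (U(R, k) = R**2/R = R)
Y = 5 (Y = (5 + 1) - 1 = 6 - 1 = 5)
A(p, E) = E
v(C) = 5/C
v(-7) + (-12 - 75)*(-137) = 5/(-7) + (-12 - 75)*(-137) = 5*(-1/7) - 87*(-137) = -5/7 + 11919 = 83428/7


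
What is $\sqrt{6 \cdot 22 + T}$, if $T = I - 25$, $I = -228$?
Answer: $11 i \approx 11.0 i$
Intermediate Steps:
$T = -253$ ($T = -228 - 25 = -253$)
$\sqrt{6 \cdot 22 + T} = \sqrt{6 \cdot 22 - 253} = \sqrt{132 - 253} = \sqrt{-121} = 11 i$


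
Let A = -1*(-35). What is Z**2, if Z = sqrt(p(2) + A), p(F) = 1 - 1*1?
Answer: 35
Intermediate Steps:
p(F) = 0 (p(F) = 1 - 1 = 0)
A = 35
Z = sqrt(35) (Z = sqrt(0 + 35) = sqrt(35) ≈ 5.9161)
Z**2 = (sqrt(35))**2 = 35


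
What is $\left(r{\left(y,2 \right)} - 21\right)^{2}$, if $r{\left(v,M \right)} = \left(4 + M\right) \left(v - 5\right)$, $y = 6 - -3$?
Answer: $9$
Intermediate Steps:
$y = 9$ ($y = 6 + 3 = 9$)
$r{\left(v,M \right)} = \left(-5 + v\right) \left(4 + M\right)$ ($r{\left(v,M \right)} = \left(4 + M\right) \left(-5 + v\right) = \left(-5 + v\right) \left(4 + M\right)$)
$\left(r{\left(y,2 \right)} - 21\right)^{2} = \left(\left(-20 - 10 + 4 \cdot 9 + 2 \cdot 9\right) - 21\right)^{2} = \left(\left(-20 - 10 + 36 + 18\right) - 21\right)^{2} = \left(24 - 21\right)^{2} = 3^{2} = 9$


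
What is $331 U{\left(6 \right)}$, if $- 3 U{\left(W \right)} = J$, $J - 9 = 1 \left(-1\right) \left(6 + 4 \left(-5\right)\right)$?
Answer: $- \frac{7613}{3} \approx -2537.7$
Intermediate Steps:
$J = 23$ ($J = 9 + 1 \left(-1\right) \left(6 + 4 \left(-5\right)\right) = 9 - \left(6 - 20\right) = 9 - -14 = 9 + 14 = 23$)
$U{\left(W \right)} = - \frac{23}{3}$ ($U{\left(W \right)} = \left(- \frac{1}{3}\right) 23 = - \frac{23}{3}$)
$331 U{\left(6 \right)} = 331 \left(- \frac{23}{3}\right) = - \frac{7613}{3}$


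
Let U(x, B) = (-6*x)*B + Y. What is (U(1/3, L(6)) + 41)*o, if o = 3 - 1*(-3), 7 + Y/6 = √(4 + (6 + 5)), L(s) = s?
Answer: -78 + 36*√15 ≈ 61.427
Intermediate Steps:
Y = -42 + 6*√15 (Y = -42 + 6*√(4 + (6 + 5)) = -42 + 6*√(4 + 11) = -42 + 6*√15 ≈ -18.762)
o = 6 (o = 3 + 3 = 6)
U(x, B) = -42 + 6*√15 - 6*B*x (U(x, B) = (-6*x)*B + (-42 + 6*√15) = -6*B*x + (-42 + 6*√15) = -42 + 6*√15 - 6*B*x)
(U(1/3, L(6)) + 41)*o = ((-42 + 6*√15 - 6*6/3) + 41)*6 = ((-42 + 6*√15 - 6*6*⅓) + 41)*6 = ((-42 + 6*√15 - 12) + 41)*6 = ((-54 + 6*√15) + 41)*6 = (-13 + 6*√15)*6 = -78 + 36*√15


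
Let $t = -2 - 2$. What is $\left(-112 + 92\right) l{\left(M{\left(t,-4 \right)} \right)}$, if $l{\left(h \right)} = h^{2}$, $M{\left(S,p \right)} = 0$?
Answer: $0$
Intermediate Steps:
$t = -4$ ($t = -2 - 2 = -4$)
$\left(-112 + 92\right) l{\left(M{\left(t,-4 \right)} \right)} = \left(-112 + 92\right) 0^{2} = \left(-20\right) 0 = 0$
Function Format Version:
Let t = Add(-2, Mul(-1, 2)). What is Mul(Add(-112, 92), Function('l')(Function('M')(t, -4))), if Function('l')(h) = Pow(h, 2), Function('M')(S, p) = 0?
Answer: 0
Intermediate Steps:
t = -4 (t = Add(-2, -2) = -4)
Mul(Add(-112, 92), Function('l')(Function('M')(t, -4))) = Mul(Add(-112, 92), Pow(0, 2)) = Mul(-20, 0) = 0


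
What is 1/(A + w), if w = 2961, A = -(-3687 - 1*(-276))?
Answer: 1/6372 ≈ 0.00015694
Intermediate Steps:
A = 3411 (A = -(-3687 + 276) = -1*(-3411) = 3411)
1/(A + w) = 1/(3411 + 2961) = 1/6372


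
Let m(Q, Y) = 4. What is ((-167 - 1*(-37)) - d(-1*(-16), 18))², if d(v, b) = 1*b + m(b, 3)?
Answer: 23104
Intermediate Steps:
d(v, b) = 4 + b (d(v, b) = 1*b + 4 = b + 4 = 4 + b)
((-167 - 1*(-37)) - d(-1*(-16), 18))² = ((-167 - 1*(-37)) - (4 + 18))² = ((-167 + 37) - 1*22)² = (-130 - 22)² = (-152)² = 23104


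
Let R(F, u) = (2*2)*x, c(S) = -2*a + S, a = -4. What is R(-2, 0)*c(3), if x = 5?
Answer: 220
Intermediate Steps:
c(S) = 8 + S (c(S) = -2*(-4) + S = 8 + S)
R(F, u) = 20 (R(F, u) = (2*2)*5 = 4*5 = 20)
R(-2, 0)*c(3) = 20*(8 + 3) = 20*11 = 220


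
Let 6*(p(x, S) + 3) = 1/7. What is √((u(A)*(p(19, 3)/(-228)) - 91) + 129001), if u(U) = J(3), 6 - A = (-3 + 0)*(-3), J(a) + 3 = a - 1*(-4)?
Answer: 23*√155180410/798 ≈ 359.04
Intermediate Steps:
J(a) = 1 + a (J(a) = -3 + (a - 1*(-4)) = -3 + (a + 4) = -3 + (4 + a) = 1 + a)
p(x, S) = -125/42 (p(x, S) = -3 + (⅙)/7 = -3 + (⅙)*(⅐) = -3 + 1/42 = -125/42)
A = -3 (A = 6 - (-3 + 0)*(-3) = 6 - (-3)*(-3) = 6 - 1*9 = 6 - 9 = -3)
u(U) = 4 (u(U) = 1 + 3 = 4)
√((u(A)*(p(19, 3)/(-228)) - 91) + 129001) = √((4*(-125/42/(-228)) - 91) + 129001) = √((4*(-125/42*(-1/228)) - 91) + 129001) = √((4*(125/9576) - 91) + 129001) = √((125/2394 - 91) + 129001) = √(-217729/2394 + 129001) = √(308610665/2394) = 23*√155180410/798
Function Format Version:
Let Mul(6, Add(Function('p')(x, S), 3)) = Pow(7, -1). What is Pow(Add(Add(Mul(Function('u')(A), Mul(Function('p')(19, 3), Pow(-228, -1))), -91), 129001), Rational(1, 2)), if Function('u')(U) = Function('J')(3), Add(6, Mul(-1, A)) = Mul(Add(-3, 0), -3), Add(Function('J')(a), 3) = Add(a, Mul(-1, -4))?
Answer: Mul(Rational(23, 798), Pow(155180410, Rational(1, 2))) ≈ 359.04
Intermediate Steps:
Function('J')(a) = Add(1, a) (Function('J')(a) = Add(-3, Add(a, Mul(-1, -4))) = Add(-3, Add(a, 4)) = Add(-3, Add(4, a)) = Add(1, a))
Function('p')(x, S) = Rational(-125, 42) (Function('p')(x, S) = Add(-3, Mul(Rational(1, 6), Pow(7, -1))) = Add(-3, Mul(Rational(1, 6), Rational(1, 7))) = Add(-3, Rational(1, 42)) = Rational(-125, 42))
A = -3 (A = Add(6, Mul(-1, Mul(Add(-3, 0), -3))) = Add(6, Mul(-1, Mul(-3, -3))) = Add(6, Mul(-1, 9)) = Add(6, -9) = -3)
Function('u')(U) = 4 (Function('u')(U) = Add(1, 3) = 4)
Pow(Add(Add(Mul(Function('u')(A), Mul(Function('p')(19, 3), Pow(-228, -1))), -91), 129001), Rational(1, 2)) = Pow(Add(Add(Mul(4, Mul(Rational(-125, 42), Pow(-228, -1))), -91), 129001), Rational(1, 2)) = Pow(Add(Add(Mul(4, Mul(Rational(-125, 42), Rational(-1, 228))), -91), 129001), Rational(1, 2)) = Pow(Add(Add(Mul(4, Rational(125, 9576)), -91), 129001), Rational(1, 2)) = Pow(Add(Add(Rational(125, 2394), -91), 129001), Rational(1, 2)) = Pow(Add(Rational(-217729, 2394), 129001), Rational(1, 2)) = Pow(Rational(308610665, 2394), Rational(1, 2)) = Mul(Rational(23, 798), Pow(155180410, Rational(1, 2)))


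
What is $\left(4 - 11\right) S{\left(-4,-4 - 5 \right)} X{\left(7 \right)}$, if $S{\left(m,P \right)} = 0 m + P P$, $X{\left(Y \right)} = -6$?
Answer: $3402$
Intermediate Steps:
$S{\left(m,P \right)} = P^{2}$ ($S{\left(m,P \right)} = 0 + P^{2} = P^{2}$)
$\left(4 - 11\right) S{\left(-4,-4 - 5 \right)} X{\left(7 \right)} = \left(4 - 11\right) \left(-4 - 5\right)^{2} \left(-6\right) = - 7 \left(-4 - 5\right)^{2} \left(-6\right) = - 7 \left(-9\right)^{2} \left(-6\right) = \left(-7\right) 81 \left(-6\right) = \left(-567\right) \left(-6\right) = 3402$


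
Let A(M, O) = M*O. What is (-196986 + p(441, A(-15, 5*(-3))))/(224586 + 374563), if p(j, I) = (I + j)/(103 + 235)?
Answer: -33290301/101256181 ≈ -0.32877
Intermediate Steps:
p(j, I) = I/338 + j/338 (p(j, I) = (I + j)/338 = (I + j)*(1/338) = I/338 + j/338)
(-196986 + p(441, A(-15, 5*(-3))))/(224586 + 374563) = (-196986 + ((-75*(-3))/338 + (1/338)*441))/(224586 + 374563) = (-196986 + ((-15*(-15))/338 + 441/338))/599149 = (-196986 + ((1/338)*225 + 441/338))*(1/599149) = (-196986 + (225/338 + 441/338))*(1/599149) = (-196986 + 333/169)*(1/599149) = -33290301/169*1/599149 = -33290301/101256181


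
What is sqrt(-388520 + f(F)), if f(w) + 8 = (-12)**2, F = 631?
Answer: 4*I*sqrt(24274) ≈ 623.21*I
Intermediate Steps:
f(w) = 136 (f(w) = -8 + (-12)**2 = -8 + 144 = 136)
sqrt(-388520 + f(F)) = sqrt(-388520 + 136) = sqrt(-388384) = 4*I*sqrt(24274)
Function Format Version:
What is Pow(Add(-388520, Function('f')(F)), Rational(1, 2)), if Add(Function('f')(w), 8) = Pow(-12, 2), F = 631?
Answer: Mul(4, I, Pow(24274, Rational(1, 2))) ≈ Mul(623.21, I)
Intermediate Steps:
Function('f')(w) = 136 (Function('f')(w) = Add(-8, Pow(-12, 2)) = Add(-8, 144) = 136)
Pow(Add(-388520, Function('f')(F)), Rational(1, 2)) = Pow(Add(-388520, 136), Rational(1, 2)) = Pow(-388384, Rational(1, 2)) = Mul(4, I, Pow(24274, Rational(1, 2)))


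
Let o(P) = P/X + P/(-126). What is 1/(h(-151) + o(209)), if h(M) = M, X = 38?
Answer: -63/9271 ≈ -0.0067954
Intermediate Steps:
o(P) = 22*P/1197 (o(P) = P/38 + P/(-126) = P*(1/38) + P*(-1/126) = P/38 - P/126 = 22*P/1197)
1/(h(-151) + o(209)) = 1/(-151 + (22/1197)*209) = 1/(-151 + 242/63) = 1/(-9271/63) = -63/9271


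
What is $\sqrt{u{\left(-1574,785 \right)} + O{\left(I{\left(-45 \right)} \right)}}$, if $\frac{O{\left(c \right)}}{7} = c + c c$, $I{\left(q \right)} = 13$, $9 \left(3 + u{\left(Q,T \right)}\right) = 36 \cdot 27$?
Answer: $\sqrt{1379} \approx 37.135$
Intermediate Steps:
$u{\left(Q,T \right)} = 105$ ($u{\left(Q,T \right)} = -3 + \frac{36 \cdot 27}{9} = -3 + \frac{1}{9} \cdot 972 = -3 + 108 = 105$)
$O{\left(c \right)} = 7 c + 7 c^{2}$ ($O{\left(c \right)} = 7 \left(c + c c\right) = 7 \left(c + c^{2}\right) = 7 c + 7 c^{2}$)
$\sqrt{u{\left(-1574,785 \right)} + O{\left(I{\left(-45 \right)} \right)}} = \sqrt{105 + 7 \cdot 13 \left(1 + 13\right)} = \sqrt{105 + 7 \cdot 13 \cdot 14} = \sqrt{105 + 1274} = \sqrt{1379}$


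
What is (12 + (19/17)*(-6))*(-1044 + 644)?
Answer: -36000/17 ≈ -2117.6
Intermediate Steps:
(12 + (19/17)*(-6))*(-1044 + 644) = (12 + (19*(1/17))*(-6))*(-400) = (12 + (19/17)*(-6))*(-400) = (12 - 114/17)*(-400) = (90/17)*(-400) = -36000/17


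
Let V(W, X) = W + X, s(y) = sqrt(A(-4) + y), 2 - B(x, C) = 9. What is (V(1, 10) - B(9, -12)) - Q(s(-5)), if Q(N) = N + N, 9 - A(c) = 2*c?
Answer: 18 - 4*sqrt(3) ≈ 11.072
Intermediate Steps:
A(c) = 9 - 2*c
B(x, C) = -7 (B(x, C) = 2 - 1*9 = 2 - 9 = -7)
s(y) = sqrt(17 + y) (s(y) = sqrt((9 - 2*(-4)) + y) = sqrt((9 + 8) + y) = sqrt(17 + y))
Q(N) = 2*N
(V(1, 10) - B(9, -12)) - Q(s(-5)) = ((1 + 10) - 1*(-7)) - 2*sqrt(17 - 5) = (11 + 7) - 2*sqrt(12) = 18 - 2*2*sqrt(3) = 18 - 4*sqrt(3)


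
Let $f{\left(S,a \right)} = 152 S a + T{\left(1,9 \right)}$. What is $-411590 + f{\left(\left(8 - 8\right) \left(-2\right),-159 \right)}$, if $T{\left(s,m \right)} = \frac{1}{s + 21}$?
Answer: $- \frac{9054979}{22} \approx -4.1159 \cdot 10^{5}$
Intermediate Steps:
$T{\left(s,m \right)} = \frac{1}{21 + s}$
$f{\left(S,a \right)} = \frac{1}{22} + 152 S a$ ($f{\left(S,a \right)} = 152 S a + \frac{1}{21 + 1} = 152 S a + \frac{1}{22} = \frac{1}{22} + 152 S a$)
$-411590 + f{\left(\left(8 - 8\right) \left(-2\right),-159 \right)} = -411590 + \left(\frac{1}{22} + 152 \left(8 - 8\right) \left(-2\right) \left(-159\right)\right) = -411590 + \left(\frac{1}{22} + 152 \cdot 0 \left(-2\right) \left(-159\right)\right) = -411590 + \left(\frac{1}{22} + 152 \cdot 0 \left(-159\right)\right) = -411590 + \left(\frac{1}{22} + 0\right) = -411590 + \frac{1}{22} = - \frac{9054979}{22}$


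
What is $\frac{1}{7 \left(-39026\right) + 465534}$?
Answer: $\frac{1}{192352} \approx 5.1988 \cdot 10^{-6}$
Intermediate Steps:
$\frac{1}{7 \left(-39026\right) + 465534} = \frac{1}{-273182 + 465534} = \frac{1}{192352}$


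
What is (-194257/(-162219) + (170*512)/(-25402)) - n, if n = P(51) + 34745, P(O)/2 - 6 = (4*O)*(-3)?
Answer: -69094091735350/2060343519 ≈ -33535.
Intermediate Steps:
P(O) = 12 - 24*O (P(O) = 12 + 2*((4*O)*(-3)) = 12 + 2*(-12*O) = 12 - 24*O)
n = 33533 (n = (12 - 24*51) + 34745 = (12 - 1224) + 34745 = -1212 + 34745 = 33533)
(-194257/(-162219) + (170*512)/(-25402)) - n = (-194257/(-162219) + (170*512)/(-25402)) - 1*33533 = (-194257*(-1/162219) + 87040*(-1/25402)) - 33533 = (194257/162219 - 43520/12701) - 33533 = -4592512723/2060343519 - 33533 = -69094091735350/2060343519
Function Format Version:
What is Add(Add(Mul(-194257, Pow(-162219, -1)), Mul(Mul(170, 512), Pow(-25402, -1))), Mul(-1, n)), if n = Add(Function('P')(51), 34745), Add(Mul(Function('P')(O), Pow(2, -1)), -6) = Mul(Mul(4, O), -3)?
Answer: Rational(-69094091735350, 2060343519) ≈ -33535.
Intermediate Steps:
Function('P')(O) = Add(12, Mul(-24, O)) (Function('P')(O) = Add(12, Mul(2, Mul(Mul(4, O), -3))) = Add(12, Mul(2, Mul(-12, O))) = Add(12, Mul(-24, O)))
n = 33533 (n = Add(Add(12, Mul(-24, 51)), 34745) = Add(Add(12, -1224), 34745) = Add(-1212, 34745) = 33533)
Add(Add(Mul(-194257, Pow(-162219, -1)), Mul(Mul(170, 512), Pow(-25402, -1))), Mul(-1, n)) = Add(Add(Mul(-194257, Pow(-162219, -1)), Mul(Mul(170, 512), Pow(-25402, -1))), Mul(-1, 33533)) = Add(Add(Mul(-194257, Rational(-1, 162219)), Mul(87040, Rational(-1, 25402))), -33533) = Add(Add(Rational(194257, 162219), Rational(-43520, 12701)), -33533) = Add(Rational(-4592512723, 2060343519), -33533) = Rational(-69094091735350, 2060343519)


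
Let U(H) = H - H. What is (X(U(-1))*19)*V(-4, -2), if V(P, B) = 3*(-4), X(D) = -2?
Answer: 456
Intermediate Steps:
U(H) = 0
V(P, B) = -12
(X(U(-1))*19)*V(-4, -2) = -2*19*(-12) = -38*(-12) = 456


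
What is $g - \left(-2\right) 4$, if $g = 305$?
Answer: $313$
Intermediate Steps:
$g - \left(-2\right) 4 = 305 - \left(-2\right) 4 = 305 - -8 = 305 + 8 = 313$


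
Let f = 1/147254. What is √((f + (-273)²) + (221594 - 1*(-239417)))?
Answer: √11612510396085894/147254 ≈ 731.81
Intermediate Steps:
f = 1/147254 ≈ 6.7910e-6
√((f + (-273)²) + (221594 - 1*(-239417))) = √((1/147254 + (-273)²) + (221594 - 1*(-239417))) = √((1/147254 + 74529) + (221594 + 239417)) = √(10974693367/147254 + 461011) = √(78860407161/147254) = √11612510396085894/147254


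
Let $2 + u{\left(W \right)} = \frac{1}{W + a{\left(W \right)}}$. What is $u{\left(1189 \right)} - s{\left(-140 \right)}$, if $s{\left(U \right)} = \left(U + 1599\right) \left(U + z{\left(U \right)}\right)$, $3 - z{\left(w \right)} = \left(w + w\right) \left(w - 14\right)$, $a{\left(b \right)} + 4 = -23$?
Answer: $\frac{73336098683}{1162} \approx 6.3112 \cdot 10^{7}$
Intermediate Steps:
$a{\left(b \right)} = -27$ ($a{\left(b \right)} = -4 - 23 = -27$)
$u{\left(W \right)} = -2 + \frac{1}{-27 + W}$ ($u{\left(W \right)} = -2 + \frac{1}{W - 27} = -2 + \frac{1}{-27 + W}$)
$z{\left(w \right)} = 3 - 2 w \left(-14 + w\right)$ ($z{\left(w \right)} = 3 - \left(w + w\right) \left(w - 14\right) = 3 - 2 w \left(-14 + w\right)$)
$s{\left(U \right)} = \left(1599 + U\right) \left(3 - 2 U^{2} + 29 U\right)$ ($s{\left(U \right)} = \left(U + 1599\right) \left(U + \left(3 - 2 U^{2} + 28 U\right)\right) = \left(1599 + U\right) \left(3 - 2 U^{2} + 29 U\right)$)
$u{\left(1189 \right)} - s{\left(-140 \right)} = \frac{55 - 2378}{-27 + 1189} - \left(4797 - 3169 \left(-140\right)^{2} - 2 \left(-140\right)^{3} + 46374 \left(-140\right)\right) = \frac{55 - 2378}{1162} - \left(4797 - 62112400 - -5488000 - 6492360\right) = \frac{1}{1162} \left(-2323\right) - \left(4797 - 62112400 + 5488000 - 6492360\right) = - \frac{2323}{1162} - -63111963 = - \frac{2323}{1162} + 63111963 = \frac{73336098683}{1162}$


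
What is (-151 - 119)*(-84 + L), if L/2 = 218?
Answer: -95040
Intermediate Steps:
L = 436 (L = 2*218 = 436)
(-151 - 119)*(-84 + L) = (-151 - 119)*(-84 + 436) = -270*352 = -95040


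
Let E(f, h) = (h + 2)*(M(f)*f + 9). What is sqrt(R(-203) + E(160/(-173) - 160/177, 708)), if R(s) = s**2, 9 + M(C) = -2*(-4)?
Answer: sqrt(45848485825959)/30621 ≈ 221.13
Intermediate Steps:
M(C) = -1 (M(C) = -9 - 2*(-4) = -9 + 8 = -1)
E(f, h) = (2 + h)*(9 - f) (E(f, h) = (h + 2)*(-f + 9) = (2 + h)*(9 - f))
sqrt(R(-203) + E(160/(-173) - 160/177, 708)) = sqrt((-203)**2 + (18 - 2*(160/(-173) - 160/177) + 9*708 - 1*(160/(-173) - 160/177)*708)) = sqrt(41209 + (18 - 2*(160*(-1/173) - 160*1/177) + 6372 - 1*(160*(-1/173) - 160*1/177)*708)) = sqrt(41209 + (18 - 2*(-160/173 - 160/177) + 6372 - 1*(-160/173 - 160/177)*708)) = sqrt(41209 + (18 - 2*(-56000/30621) + 6372 - 1*(-56000/30621)*708)) = sqrt(41209 + (18 + 112000/30621 + 6372 + 224000/173)) = sqrt(41209 + 235428190/30621) = sqrt(1497288979/30621) = sqrt(45848485825959)/30621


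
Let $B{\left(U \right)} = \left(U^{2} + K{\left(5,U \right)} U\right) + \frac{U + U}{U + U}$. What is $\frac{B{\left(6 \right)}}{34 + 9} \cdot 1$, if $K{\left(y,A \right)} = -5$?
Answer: $\frac{7}{43} \approx 0.16279$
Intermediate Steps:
$B{\left(U \right)} = 1 + U^{2} - 5 U$ ($B{\left(U \right)} = \left(U^{2} - 5 U\right) + \frac{U + U}{U + U} = \left(U^{2} - 5 U\right) + \frac{2 U}{2 U} = \left(U^{2} - 5 U\right) + 2 U \frac{1}{2 U} = \left(U^{2} - 5 U\right) + 1 = 1 + U^{2} - 5 U$)
$\frac{B{\left(6 \right)}}{34 + 9} \cdot 1 = \frac{1 + 6^{2} - 30}{34 + 9} \cdot 1 = \frac{1 + 36 - 30}{43} \cdot 1 = 7 \cdot \frac{1}{43} \cdot 1 = \frac{7}{43} \cdot 1 = \frac{7}{43}$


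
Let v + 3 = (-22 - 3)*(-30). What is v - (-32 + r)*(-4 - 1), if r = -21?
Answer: 482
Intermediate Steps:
v = 747 (v = -3 + (-22 - 3)*(-30) = -3 - 25*(-30) = -3 + 750 = 747)
v - (-32 + r)*(-4 - 1) = 747 - (-32 - 21)*(-4 - 1) = 747 - (-53)*(-5) = 747 - 1*265 = 747 - 265 = 482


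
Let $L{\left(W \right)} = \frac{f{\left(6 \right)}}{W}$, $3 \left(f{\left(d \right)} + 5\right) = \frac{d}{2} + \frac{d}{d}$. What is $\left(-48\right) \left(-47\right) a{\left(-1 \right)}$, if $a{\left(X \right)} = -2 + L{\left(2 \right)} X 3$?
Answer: $7896$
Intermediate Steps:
$f{\left(d \right)} = - \frac{14}{3} + \frac{d}{6}$ ($f{\left(d \right)} = -5 + \frac{\frac{d}{2} + \frac{d}{d}}{3} = -5 + \frac{d \frac{1}{2} + 1}{3} = -5 + \frac{\frac{d}{2} + 1}{3} = -5 + \frac{1 + \frac{d}{2}}{3} = -5 + \left(\frac{1}{3} + \frac{d}{6}\right) = - \frac{14}{3} + \frac{d}{6}$)
$L{\left(W \right)} = - \frac{11}{3 W}$ ($L{\left(W \right)} = \frac{- \frac{14}{3} + \frac{1}{6} \cdot 6}{W} = \frac{- \frac{14}{3} + 1}{W} = - \frac{11}{3 W}$)
$a{\left(X \right)} = -2 - \frac{11 X}{2}$ ($a{\left(X \right)} = -2 + - \frac{11}{3 \cdot 2} X 3 = -2 + \left(- \frac{11}{3}\right) \frac{1}{2} \cdot 3 X = -2 - \frac{11 \cdot 3 X}{6} = -2 - \frac{11 X}{2}$)
$\left(-48\right) \left(-47\right) a{\left(-1 \right)} = \left(-48\right) \left(-47\right) \left(-2 - - \frac{11}{2}\right) = 2256 \left(-2 + \frac{11}{2}\right) = 2256 \cdot \frac{7}{2} = 7896$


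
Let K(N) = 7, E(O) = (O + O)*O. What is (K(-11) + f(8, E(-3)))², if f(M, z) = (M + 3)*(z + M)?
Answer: 85849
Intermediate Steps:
E(O) = 2*O² (E(O) = (2*O)*O = 2*O²)
f(M, z) = (3 + M)*(M + z)
(K(-11) + f(8, E(-3)))² = (7 + (8² + 3*8 + 3*(2*(-3)²) + 8*(2*(-3)²)))² = (7 + (64 + 24 + 3*(2*9) + 8*(2*9)))² = (7 + (64 + 24 + 3*18 + 8*18))² = (7 + (64 + 24 + 54 + 144))² = (7 + 286)² = 293² = 85849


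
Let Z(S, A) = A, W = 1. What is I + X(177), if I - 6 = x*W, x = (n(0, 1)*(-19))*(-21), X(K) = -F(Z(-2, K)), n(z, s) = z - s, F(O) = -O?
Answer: -216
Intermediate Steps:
X(K) = K (X(K) = -(-1)*K = K)
x = -399 (x = ((0 - 1*1)*(-19))*(-21) = ((0 - 1)*(-19))*(-21) = -1*(-19)*(-21) = 19*(-21) = -399)
I = -393 (I = 6 - 399*1 = 6 - 399 = -393)
I + X(177) = -393 + 177 = -216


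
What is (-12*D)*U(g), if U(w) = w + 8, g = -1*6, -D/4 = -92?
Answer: -8832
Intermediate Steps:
D = 368 (D = -4*(-92) = 368)
g = -6
U(w) = 8 + w
(-12*D)*U(g) = (-12*368)*(8 - 6) = -4416*2 = -8832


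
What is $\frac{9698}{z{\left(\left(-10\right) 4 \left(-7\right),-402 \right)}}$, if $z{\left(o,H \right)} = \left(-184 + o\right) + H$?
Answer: $- \frac{4849}{153} \approx -31.693$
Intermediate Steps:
$z{\left(o,H \right)} = -184 + H + o$
$\frac{9698}{z{\left(\left(-10\right) 4 \left(-7\right),-402 \right)}} = \frac{9698}{-184 - 402 + \left(-10\right) 4 \left(-7\right)} = \frac{9698}{-184 - 402 - -280} = \frac{9698}{-184 - 402 + 280} = \frac{9698}{-306} = 9698 \left(- \frac{1}{306}\right) = - \frac{4849}{153}$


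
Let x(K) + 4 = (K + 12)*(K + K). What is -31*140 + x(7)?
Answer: -4078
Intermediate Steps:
x(K) = -4 + 2*K*(12 + K) (x(K) = -4 + (K + 12)*(K + K) = -4 + (12 + K)*(2*K) = -4 + 2*K*(12 + K))
-31*140 + x(7) = -31*140 + (-4 + 2*7² + 24*7) = -4340 + (-4 + 2*49 + 168) = -4340 + (-4 + 98 + 168) = -4340 + 262 = -4078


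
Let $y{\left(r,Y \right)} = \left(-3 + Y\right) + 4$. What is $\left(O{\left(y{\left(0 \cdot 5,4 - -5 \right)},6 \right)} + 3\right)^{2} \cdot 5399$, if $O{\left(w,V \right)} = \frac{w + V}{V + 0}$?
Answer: $\frac{1560311}{9} \approx 1.7337 \cdot 10^{5}$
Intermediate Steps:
$y{\left(r,Y \right)} = 1 + Y$
$O{\left(w,V \right)} = \frac{V + w}{V}$
$\left(O{\left(y{\left(0 \cdot 5,4 - -5 \right)},6 \right)} + 3\right)^{2} \cdot 5399 = \left(\frac{6 + \left(1 + \left(4 - -5\right)\right)}{6} + 3\right)^{2} \cdot 5399 = \left(\frac{6 + \left(1 + \left(4 + 5\right)\right)}{6} + 3\right)^{2} \cdot 5399 = \left(\frac{6 + \left(1 + 9\right)}{6} + 3\right)^{2} \cdot 5399 = \left(\frac{6 + 10}{6} + 3\right)^{2} \cdot 5399 = \left(\frac{1}{6} \cdot 16 + 3\right)^{2} \cdot 5399 = \left(\frac{8}{3} + 3\right)^{2} \cdot 5399 = \left(\frac{17}{3}\right)^{2} \cdot 5399 = \frac{289}{9} \cdot 5399 = \frac{1560311}{9}$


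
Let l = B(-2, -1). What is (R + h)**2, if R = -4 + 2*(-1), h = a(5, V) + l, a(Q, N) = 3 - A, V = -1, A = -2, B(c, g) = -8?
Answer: 81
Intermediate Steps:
l = -8
a(Q, N) = 5 (a(Q, N) = 3 - 1*(-2) = 3 + 2 = 5)
h = -3 (h = 5 - 8 = -3)
R = -6 (R = -4 - 2 = -6)
(R + h)**2 = (-6 - 3)**2 = (-9)**2 = 81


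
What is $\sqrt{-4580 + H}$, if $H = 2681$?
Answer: $3 i \sqrt{211} \approx 43.578 i$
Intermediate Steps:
$\sqrt{-4580 + H} = \sqrt{-4580 + 2681} = \sqrt{-1899} = 3 i \sqrt{211}$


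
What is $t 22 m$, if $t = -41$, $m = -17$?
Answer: $15334$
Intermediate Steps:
$t 22 m = \left(-41\right) 22 \left(-17\right) = \left(-902\right) \left(-17\right) = 15334$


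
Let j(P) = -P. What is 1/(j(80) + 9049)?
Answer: 1/8969 ≈ 0.00011150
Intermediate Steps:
1/(j(80) + 9049) = 1/(-1*80 + 9049) = 1/(-80 + 9049) = 1/8969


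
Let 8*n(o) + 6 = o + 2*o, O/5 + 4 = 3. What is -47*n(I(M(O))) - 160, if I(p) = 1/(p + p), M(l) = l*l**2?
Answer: -249359/2000 ≈ -124.68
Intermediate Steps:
O = -5 (O = -20 + 5*3 = -20 + 15 = -5)
M(l) = l**3
I(p) = 1/(2*p)
n(o) = -3/4 + 3*o/8 (n(o) = -3/4 + (o + 2*o)/8 = -3/4 + (3*o)/8 = -3/4 + 3*o/8)
-47*n(I(M(O))) - 160 = -47*(-3/4 + 3*(1/(2*((-5)**3)))/8) - 160 = -47*(-3/4 + 3*((1/2)/(-125))/8) - 160 = -47*(-3/4 + 3*((1/2)*(-1/125))/8) - 160 = -47*(-3/4 + (3/8)*(-1/250)) - 160 = -47*(-3/4 - 3/2000) - 160 = -47*(-1503/2000) - 160 = 70641/2000 - 160 = -249359/2000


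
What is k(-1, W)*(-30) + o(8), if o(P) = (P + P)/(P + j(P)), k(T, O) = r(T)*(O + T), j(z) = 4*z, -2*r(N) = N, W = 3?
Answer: -148/5 ≈ -29.600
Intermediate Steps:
r(N) = -N/2
k(T, O) = -T*(O + T)/2 (k(T, O) = (-T/2)*(O + T) = -T*(O + T)/2)
o(P) = ⅖ (o(P) = (P + P)/(P + 4*P) = (2*P)/((5*P)) = (2*P)*(1/(5*P)) = ⅖)
k(-1, W)*(-30) + o(8) = -½*(-1)*(3 - 1)*(-30) + ⅖ = -½*(-1)*2*(-30) + ⅖ = 1*(-30) + ⅖ = -30 + ⅖ = -148/5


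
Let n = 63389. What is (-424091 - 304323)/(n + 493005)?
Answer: -364207/278197 ≈ -1.3092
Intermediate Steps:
(-424091 - 304323)/(n + 493005) = (-424091 - 304323)/(63389 + 493005) = -728414/556394 = -728414*1/556394 = -364207/278197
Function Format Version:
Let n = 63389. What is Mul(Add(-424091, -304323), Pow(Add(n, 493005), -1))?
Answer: Rational(-364207, 278197) ≈ -1.3092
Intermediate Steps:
Mul(Add(-424091, -304323), Pow(Add(n, 493005), -1)) = Mul(Add(-424091, -304323), Pow(Add(63389, 493005), -1)) = Mul(-728414, Pow(556394, -1)) = Mul(-728414, Rational(1, 556394)) = Rational(-364207, 278197)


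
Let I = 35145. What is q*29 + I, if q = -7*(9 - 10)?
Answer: 35348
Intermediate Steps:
q = 7 (q = -7*(-1) = 7)
q*29 + I = 7*29 + 35145 = 203 + 35145 = 35348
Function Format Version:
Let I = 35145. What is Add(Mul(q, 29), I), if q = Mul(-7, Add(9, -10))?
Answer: 35348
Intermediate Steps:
q = 7 (q = Mul(-7, -1) = 7)
Add(Mul(q, 29), I) = Add(Mul(7, 29), 35145) = Add(203, 35145) = 35348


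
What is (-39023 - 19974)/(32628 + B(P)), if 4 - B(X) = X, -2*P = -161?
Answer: -117994/65103 ≈ -1.8124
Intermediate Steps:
P = 161/2 (P = -1/2*(-161) = 161/2 ≈ 80.500)
B(X) = 4 - X
(-39023 - 19974)/(32628 + B(P)) = (-39023 - 19974)/(32628 + (4 - 1*161/2)) = -58997/(32628 + (4 - 161/2)) = -58997/(32628 - 153/2) = -58997/65103/2 = -58997*2/65103 = -117994/65103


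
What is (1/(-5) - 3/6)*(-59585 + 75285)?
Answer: -10990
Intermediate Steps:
(1/(-5) - 3/6)*(-59585 + 75285) = (1*(-1/5) - 3*1/6)*15700 = (-1/5 - 1/2)*15700 = -7/10*15700 = -10990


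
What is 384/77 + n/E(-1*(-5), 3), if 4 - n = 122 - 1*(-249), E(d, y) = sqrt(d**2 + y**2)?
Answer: 384/77 - 367*sqrt(34)/34 ≈ -57.953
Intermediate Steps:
n = -367 (n = 4 - (122 - 1*(-249)) = 4 - (122 + 249) = 4 - 1*371 = 4 - 371 = -367)
384/77 + n/E(-1*(-5), 3) = 384/77 - 367/sqrt((-1*(-5))**2 + 3**2) = 384*(1/77) - 367/sqrt(5**2 + 9) = 384/77 - 367/sqrt(25 + 9) = 384/77 - 367*sqrt(34)/34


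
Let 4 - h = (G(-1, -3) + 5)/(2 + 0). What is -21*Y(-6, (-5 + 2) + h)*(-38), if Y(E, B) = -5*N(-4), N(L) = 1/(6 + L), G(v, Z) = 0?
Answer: -1995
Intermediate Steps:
h = 3/2 (h = 4 - (0 + 5)/(2 + 0) = 4 - 5/2 = 3/2 ≈ 1.5000)
Y(E, B) = -5/2 (Y(E, B) = -5/(6 - 4) = -5/2)
-21*Y(-6, (-5 + 2) + h)*(-38) = -21*(-5/2)*(-38) = (105/2)*(-38) = -1995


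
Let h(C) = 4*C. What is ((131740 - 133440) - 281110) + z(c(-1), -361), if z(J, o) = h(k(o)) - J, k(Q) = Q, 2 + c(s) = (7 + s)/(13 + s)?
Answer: -568505/2 ≈ -2.8425e+5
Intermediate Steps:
c(s) = -2 + (7 + s)/(13 + s)
z(J, o) = -J + 4*o (z(J, o) = 4*o - J = -J + 4*o)
((131740 - 133440) - 281110) + z(c(-1), -361) = ((131740 - 133440) - 281110) + (-(-19 - 1*(-1))/(13 - 1) + 4*(-361)) = (-1700 - 281110) + (-(-19 + 1)/12 - 1444) = -282810 + (-(-18)/12 - 1444) = -282810 + (-1*(-3/2) - 1444) = -282810 + (3/2 - 1444) = -282810 - 2885/2 = -568505/2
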